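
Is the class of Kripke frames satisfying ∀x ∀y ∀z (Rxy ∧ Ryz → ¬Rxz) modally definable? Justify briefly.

If a class were modally definable it would be closed under surjective bounded morphisms (Goldblatt–Thomason).
The 3-cycle (worlds a,b,c with a→b→c→a) is intransitive. Mapping every world to a single reflexive point • is a surjective bounded morphism; the reflexive point is not intransitive (R••∧R•• but R••).
Hence intransitivity is not modally definable.

No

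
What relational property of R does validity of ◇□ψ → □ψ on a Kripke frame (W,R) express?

the Euclidean property: ∀x ∀y ∀z (Rxy ∧ Rxz → Ryz)

This is frame-equivalent to ◇ψ → □◇ψ (substitute ¬ψ for ψ and contrapose).
Suppose ◇ψ→□◇ψ is valid. Take Rxy, Rxz and set V(ψ)={y}. Then ◇ψ at x, so □◇ψ at x, so ◇ψ at z, so some w with Rzw has ψ; w=y, i.e. Rzy. By symmetry of the argument, Ryz.
Conversely, any frame satisfying ∀x ∀y ∀z (Rxy ∧ Rxz → Ryz) validates the schema.
So the correspondent is the Euclidean property.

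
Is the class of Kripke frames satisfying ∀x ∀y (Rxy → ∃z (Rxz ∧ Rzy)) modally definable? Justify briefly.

Yes, by □□q → □q

This is a Sahlqvist condition; the C4 axiom □□q → □q defines it.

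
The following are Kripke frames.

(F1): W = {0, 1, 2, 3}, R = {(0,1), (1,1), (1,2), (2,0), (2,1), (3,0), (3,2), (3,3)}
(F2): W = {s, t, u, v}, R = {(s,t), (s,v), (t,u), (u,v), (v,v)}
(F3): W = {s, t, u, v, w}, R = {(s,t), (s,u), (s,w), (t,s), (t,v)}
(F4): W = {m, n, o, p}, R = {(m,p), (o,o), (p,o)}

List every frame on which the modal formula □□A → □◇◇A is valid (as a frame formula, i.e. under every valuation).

(F1), (F2), (F4)

Frame correspondent (Sahlqvist): ∀x ∀z (xRz → ∃w (xR²w ∧ zR²w)) — i.e. a generalized confluence (Geach) condition.
(F1): holds.
(F2): holds.
(F3): fails — sRt but no w* with sR²w* and tR²w*.
(F4): holds.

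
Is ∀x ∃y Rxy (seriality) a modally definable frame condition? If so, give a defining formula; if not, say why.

Yes, by □r → ◇r

The condition is seriality. A defining modal formula is □r → ◇r.
Suppose □r→◇r is valid. At any x set V(r)=W. Then □r at x, so ◇r at x, so x has a successor.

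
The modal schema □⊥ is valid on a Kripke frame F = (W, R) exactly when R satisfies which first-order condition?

emptiness of R: ∀x ∀y ¬Rxy

□⊥ is valid iff no world has any successor (otherwise □⊥ fails at any world with one).
Conversely, any frame satisfying ∀x ∀y ¬Rxy validates the schema.
Frame condition: ∀x ∀y ¬Rxy.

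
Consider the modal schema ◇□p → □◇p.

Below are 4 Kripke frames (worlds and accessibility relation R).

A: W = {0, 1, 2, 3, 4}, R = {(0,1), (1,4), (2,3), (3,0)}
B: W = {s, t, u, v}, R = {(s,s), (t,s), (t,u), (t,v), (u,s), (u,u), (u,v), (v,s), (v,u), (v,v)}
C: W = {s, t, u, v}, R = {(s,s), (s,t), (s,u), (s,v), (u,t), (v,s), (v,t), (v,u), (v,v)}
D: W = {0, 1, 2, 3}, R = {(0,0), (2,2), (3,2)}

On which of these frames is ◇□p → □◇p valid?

B, D

This is the axiom for convergence; its first-order frame correspondent is ∀x ∀y ∀z (Rxy ∧ Rxz → ∃w (Ryw ∧ Rzw)).
A: fails — R14 and R14 but 4 and 4 have no common successor.
B: satisfies the condition.
C: fails — Rsv and Rst but v and t have no common successor.
D: satisfies the condition.
Valid on: B, D.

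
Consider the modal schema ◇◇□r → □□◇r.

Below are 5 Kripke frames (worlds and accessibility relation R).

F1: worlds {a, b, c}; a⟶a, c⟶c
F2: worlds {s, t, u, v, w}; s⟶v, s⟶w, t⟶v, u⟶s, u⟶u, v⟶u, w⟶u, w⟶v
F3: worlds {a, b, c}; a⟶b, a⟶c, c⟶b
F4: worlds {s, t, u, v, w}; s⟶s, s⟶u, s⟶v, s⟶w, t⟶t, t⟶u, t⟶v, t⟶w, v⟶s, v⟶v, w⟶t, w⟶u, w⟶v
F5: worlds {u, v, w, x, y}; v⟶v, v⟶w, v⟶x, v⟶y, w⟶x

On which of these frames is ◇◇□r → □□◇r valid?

F1

This is the axiom for a generalized confluence (Geach) condition; its first-order frame correspondent is ∀x ∀y ∀z ((xR²y ∧ xR²z) → ∃w (yRw ∧ zRw)).
F1: condition met.
F2: fails — uR²s, uR²u but no w* with sRw* and uRw*.
F3: fails — aR²b, aR²b but no w with bRw and bRw.
F4: fails — sR²s, sR²u but no w* with sRw* and uRw*.
F5: fails — vR²v, vR²x but no t with vRt and xRt.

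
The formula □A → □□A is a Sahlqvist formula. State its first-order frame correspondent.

transitivity

Suppose □A→□□A is valid. Take Rxy, Ryz and set V(A)={w : Rxw}. Then □A at x, so □□A at x, so □A at y, so A at z, i.e. Rxz.
Conversely, on a frame with transitivity the schema holds at every world under every valuation.
So the correspondent is transitivity.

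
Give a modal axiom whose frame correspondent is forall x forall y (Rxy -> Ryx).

q → □◇q

A defining formula is q → □◇q (the B axiom).
Suppose q→□◇q is valid. Take Rxy and set V(q)={x}. Then q at x, so □◇q at x, so ◇q at y, so some z with Ryz has q; z=x, i.e. Ryx.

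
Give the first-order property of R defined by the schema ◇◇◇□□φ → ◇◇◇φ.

This is a Sahlqvist (Geach-type) schema ◇^3□^2φ → □^0◇^3φ.
First-order correspondent: ∀x ∀y (xR³y → ∃w (yR²w ∧ xR³w)).

∀x ∀y (xR³y → ∃w (yR²w ∧ xR³w))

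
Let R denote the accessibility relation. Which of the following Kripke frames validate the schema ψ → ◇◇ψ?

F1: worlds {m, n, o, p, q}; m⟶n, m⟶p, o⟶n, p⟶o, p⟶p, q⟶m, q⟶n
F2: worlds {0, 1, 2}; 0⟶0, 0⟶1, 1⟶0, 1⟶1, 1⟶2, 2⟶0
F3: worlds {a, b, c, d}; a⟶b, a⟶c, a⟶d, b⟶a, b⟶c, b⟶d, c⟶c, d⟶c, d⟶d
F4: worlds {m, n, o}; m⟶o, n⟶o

F3

Frame correspondent (Sahlqvist): ∀x ∃w (x = w ∧ xR²w) — i.e. a generalized confluence (Geach) condition.
F1: fails — at m but no w with m=w and mR²w.
F2: fails — at 2 but no w with 2=w and 2R²w.
F3: condition met.
F4: fails — at m but no w with m=w and mR²w.
Valid on: F3.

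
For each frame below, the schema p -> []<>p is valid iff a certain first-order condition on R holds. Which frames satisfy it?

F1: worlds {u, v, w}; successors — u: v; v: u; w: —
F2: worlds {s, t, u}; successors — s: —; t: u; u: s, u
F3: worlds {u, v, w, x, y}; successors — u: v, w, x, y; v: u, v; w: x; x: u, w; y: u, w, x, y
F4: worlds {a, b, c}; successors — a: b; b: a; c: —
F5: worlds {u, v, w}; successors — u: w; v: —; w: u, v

The schema corresponds to symmetry: forall x forall y (Rxy -> Ryx).
F1: holds.
F2: fails — Rus but not Rsu.
F3: fails — Ryx but not Rxy.
F4: holds.
F5: fails — Rwv but not Rvw.
Valid on: F1, F4.

F1, F4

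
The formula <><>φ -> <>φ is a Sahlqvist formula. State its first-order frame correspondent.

Replacing φ by ¬φ and contraposing gives the equivalent schema □φ → □□φ.
Suppose □φ→□□φ is valid. Take Rxy, Ryz and set V(φ)={w : Rxw}. Then □φ at x, so □□φ at x, so □φ at y, so φ at z, i.e. Rxz.
Conversely, on a frame with transitivity the schema holds at every world under every valuation.
So the correspondent is transitivity.

transitivity: forall x forall y forall z (Rxy & Ryz -> Rxz)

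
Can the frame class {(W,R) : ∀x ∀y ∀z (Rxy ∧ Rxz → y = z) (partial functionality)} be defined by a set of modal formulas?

Yes — defined by ◇q → □q

Yes: it is partial functionality, defined by the CD schema ◇q → □q.
Suppose ◇q→□q is valid. Take Rxy, Rxz and set V(q)={y}. Then ◇q at x, so □q at x, so q at z, i.e. z=y.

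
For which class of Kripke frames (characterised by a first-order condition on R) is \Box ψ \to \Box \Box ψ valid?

Transitivity

This schema is the 4 axiom.
It corresponds to transitivity: \forall x \forall y \forall z (Rxy \wedge Ryz \to Rxz).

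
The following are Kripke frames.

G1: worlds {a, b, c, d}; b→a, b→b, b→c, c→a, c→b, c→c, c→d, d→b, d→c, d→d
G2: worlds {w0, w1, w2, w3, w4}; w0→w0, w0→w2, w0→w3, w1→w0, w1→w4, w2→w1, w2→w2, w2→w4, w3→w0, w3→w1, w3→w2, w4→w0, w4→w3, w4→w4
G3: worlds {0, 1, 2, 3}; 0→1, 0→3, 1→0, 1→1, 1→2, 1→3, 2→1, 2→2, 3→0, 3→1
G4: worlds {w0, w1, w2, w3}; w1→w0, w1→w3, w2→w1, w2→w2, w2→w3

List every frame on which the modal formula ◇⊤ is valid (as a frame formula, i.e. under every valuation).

G2, G3

This is the axiom for seriality; its first-order frame correspondent is ∀x ∃y Rxy.
G1: fails — world a has no successor.
G2: ✓.
G3: ✓.
G4: fails — world w0 has no successor.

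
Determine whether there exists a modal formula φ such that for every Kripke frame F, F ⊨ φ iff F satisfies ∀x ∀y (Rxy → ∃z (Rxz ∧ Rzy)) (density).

Definable; □□r → □r defines it

Yes: it is density, defined by the C4 schema □□r → □r.
Suppose □□r→□r is valid. Take Rxy and set V(r)={w : xR²w}. Then □□r at x, so □r at x, so r at y, i.e. ∃z(Rxz∧Rzy).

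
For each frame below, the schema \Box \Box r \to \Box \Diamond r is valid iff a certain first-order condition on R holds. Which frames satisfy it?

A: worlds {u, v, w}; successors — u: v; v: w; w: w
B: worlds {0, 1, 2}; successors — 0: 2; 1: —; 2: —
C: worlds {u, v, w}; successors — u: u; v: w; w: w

A, C

Frame correspondent (Sahlqvist): \forall x \forall z (xRz \to \exists w (x R^2 w \wedge zRw)) — i.e. a generalized confluence (Geach) condition.
A: ✓.
B: fails — 0R2 but no w with 0R²w and 2Rw.
C: ✓.
Valid on: A, C.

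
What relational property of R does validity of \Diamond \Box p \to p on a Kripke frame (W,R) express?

symmetry

This is a form of the B axiom.
It corresponds to symmetry: \forall x \forall y (Rxy \to Ryx).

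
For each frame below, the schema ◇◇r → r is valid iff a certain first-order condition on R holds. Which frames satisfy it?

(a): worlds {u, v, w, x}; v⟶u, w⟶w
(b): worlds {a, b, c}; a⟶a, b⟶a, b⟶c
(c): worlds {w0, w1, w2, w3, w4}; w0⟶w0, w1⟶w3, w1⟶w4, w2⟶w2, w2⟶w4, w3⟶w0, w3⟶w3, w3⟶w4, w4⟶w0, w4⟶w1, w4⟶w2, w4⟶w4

(a)

Frame correspondent (Sahlqvist): ∀x ∀y (xR²y → ∃w (y = w ∧ x = w)) — i.e. a generalized confluence (Geach) condition.
(a): satisfies the condition.
(b): fails — bR²a but a ≠ b.
(c): fails — w1R²w0 but w0 ≠ w1.
Valid on: (a).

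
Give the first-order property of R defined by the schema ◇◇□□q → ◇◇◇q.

∀x ∀y (xR²y → ∃w (yR²w ∧ xR³w))

This is a Sahlqvist (Geach-type) schema ◇^2□^2q → □^0◇^3q.
Minimal-valuation argument: fix x; take any y with xR^2y and any z with xR^0z. Set V(q) to the set of worlds R-reachable from y in exactly 2 steps. Then □^2q holds at y, so the antecedent holds at x; validity forces ◇^3q at z, giving a w with zR^3w and yR^2w.
First-order correspondent: ∀x ∀y (xR²y → ∃w (yR²w ∧ xR³w)).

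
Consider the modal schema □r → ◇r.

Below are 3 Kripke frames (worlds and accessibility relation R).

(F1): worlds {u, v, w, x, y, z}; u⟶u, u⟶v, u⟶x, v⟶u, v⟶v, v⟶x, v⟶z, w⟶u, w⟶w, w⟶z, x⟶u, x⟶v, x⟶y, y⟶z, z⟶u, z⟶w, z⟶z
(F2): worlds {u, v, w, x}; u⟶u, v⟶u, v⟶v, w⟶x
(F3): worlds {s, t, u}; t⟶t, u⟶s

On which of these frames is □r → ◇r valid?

Frame correspondent (Sahlqvist): ∀x ∃y Rxy — i.e. seriality.
(F1): condition met.
(F2): fails — world x has no successor.
(F3): fails — world s has no successor.
Valid on: (F1).

(F1)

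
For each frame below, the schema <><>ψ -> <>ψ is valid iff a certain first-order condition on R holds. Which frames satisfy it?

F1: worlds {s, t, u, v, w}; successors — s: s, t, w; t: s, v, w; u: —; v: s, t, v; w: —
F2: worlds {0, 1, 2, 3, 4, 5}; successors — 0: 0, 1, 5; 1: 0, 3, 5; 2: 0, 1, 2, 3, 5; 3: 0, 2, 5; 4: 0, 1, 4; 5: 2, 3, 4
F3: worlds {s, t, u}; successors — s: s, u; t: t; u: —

F3

Frame correspondent (Sahlqvist): forall x forall y (x R^2 y -> exists w (y = w & xRw)) — i.e. a generalized confluence (Geach) condition.
F1: fails — sR²v but no w* with v=w* and sRw*.
F2: fails — 0R²2 but no w with 2=w and 0Rw.
F3: satisfies the condition.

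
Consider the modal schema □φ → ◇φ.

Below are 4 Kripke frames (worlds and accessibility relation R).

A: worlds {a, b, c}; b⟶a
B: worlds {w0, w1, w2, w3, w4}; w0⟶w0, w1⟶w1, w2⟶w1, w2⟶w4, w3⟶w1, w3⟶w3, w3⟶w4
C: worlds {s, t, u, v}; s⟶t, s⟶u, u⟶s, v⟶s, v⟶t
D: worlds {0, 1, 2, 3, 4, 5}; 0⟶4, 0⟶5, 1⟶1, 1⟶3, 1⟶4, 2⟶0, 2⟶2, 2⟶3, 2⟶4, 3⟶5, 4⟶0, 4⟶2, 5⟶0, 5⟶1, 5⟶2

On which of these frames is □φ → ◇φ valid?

D

The schema corresponds to seriality: ∀x ∃y Rxy.
A: fails — world a has no successor.
B: fails — world w4 has no successor.
C: fails — world t has no successor.
D: condition met.
Valid on: D.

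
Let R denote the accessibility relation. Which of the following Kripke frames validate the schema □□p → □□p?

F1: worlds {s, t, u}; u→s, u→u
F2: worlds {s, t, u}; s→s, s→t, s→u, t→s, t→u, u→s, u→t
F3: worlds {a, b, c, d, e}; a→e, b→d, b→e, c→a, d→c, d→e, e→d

This is the axiom for a generalized confluence (Geach) condition; its first-order frame correspondent is ∀x ∀z (xR²z → ∃w (xR²w ∧ z = w)).
F1: satisfies the condition.
F2: satisfies the condition.
F3: satisfies the condition.

F1, F2, F3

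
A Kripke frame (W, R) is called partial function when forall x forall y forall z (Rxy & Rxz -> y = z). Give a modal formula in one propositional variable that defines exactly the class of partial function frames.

◇r → □r

This is partial functionality; the standard corresponding axiom is CD: ◇r → □r.
Suppose ◇r→□r is valid. Take Rxy, Rxz and set V(r)={y}. Then ◇r at x, so □r at x, so r at z, i.e. z=y.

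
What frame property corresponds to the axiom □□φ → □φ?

Suppose □□φ→□φ is valid. Take Rxy and set V(φ)={w : xR²w}. Then □□φ at x, so □φ at x, so φ at y, i.e. ∃z(Rxz∧Rzy).

Density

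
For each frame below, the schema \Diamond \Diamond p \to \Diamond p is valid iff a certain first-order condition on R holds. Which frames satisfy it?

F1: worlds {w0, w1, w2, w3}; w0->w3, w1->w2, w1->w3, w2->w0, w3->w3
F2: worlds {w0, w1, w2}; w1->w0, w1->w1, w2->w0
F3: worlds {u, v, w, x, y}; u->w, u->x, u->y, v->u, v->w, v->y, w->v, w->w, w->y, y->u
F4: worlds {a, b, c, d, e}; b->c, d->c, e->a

The schema corresponds to transitivity: \forall x \forall y \forall z (Rxy \wedge Ryz \to Rxz).
F1: fails — Rw1w2 and Rw2w0 but not Rw1w0.
F2: satisfies the condition.
F3: fails — Ruw and Rwv but not Ruv.
F4: satisfies the condition.
Valid on: F2, F4.

F2, F4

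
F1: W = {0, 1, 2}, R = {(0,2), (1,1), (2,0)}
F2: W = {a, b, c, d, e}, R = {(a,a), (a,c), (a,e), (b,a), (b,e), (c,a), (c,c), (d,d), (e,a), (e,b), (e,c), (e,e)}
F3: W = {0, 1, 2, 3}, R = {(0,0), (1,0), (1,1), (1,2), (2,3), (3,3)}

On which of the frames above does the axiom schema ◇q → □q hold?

The schema corresponds to partial functionality: ∀x ∀y ∀z (Rxy ∧ Rxz → y = z).
F1: condition met.
F2: fails — a sees both a and c.
F3: fails — 1 sees both 0 and 1.

F1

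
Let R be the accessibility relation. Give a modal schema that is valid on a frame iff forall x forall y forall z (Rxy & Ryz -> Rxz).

The condition is transitivity. The 4 schema □q → □□q defines it.
Suppose □q→□□q is valid. Take Rxy, Ryz and set V(q)={w : Rxw}. Then □q at x, so □□q at x, so □q at y, so q at z, i.e. Rxz.

□q → □□q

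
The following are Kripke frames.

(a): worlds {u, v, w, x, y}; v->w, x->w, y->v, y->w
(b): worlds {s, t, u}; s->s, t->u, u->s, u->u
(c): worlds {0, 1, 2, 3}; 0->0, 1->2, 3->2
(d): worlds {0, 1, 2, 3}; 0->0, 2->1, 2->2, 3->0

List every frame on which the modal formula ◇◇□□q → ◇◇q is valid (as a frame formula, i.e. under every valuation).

Frame correspondent (Sahlqvist): ∀x ∀y (xR²y → ∃w (yR²w ∧ xR²w)) — i.e. a generalized confluence (Geach) condition.
(a): fails — yR²w but no t with wR²t and yR²t.
(b): holds.
(c): holds.
(d): fails — 2R²1 but no w with 1R²w and 2R²w.

(b), (c)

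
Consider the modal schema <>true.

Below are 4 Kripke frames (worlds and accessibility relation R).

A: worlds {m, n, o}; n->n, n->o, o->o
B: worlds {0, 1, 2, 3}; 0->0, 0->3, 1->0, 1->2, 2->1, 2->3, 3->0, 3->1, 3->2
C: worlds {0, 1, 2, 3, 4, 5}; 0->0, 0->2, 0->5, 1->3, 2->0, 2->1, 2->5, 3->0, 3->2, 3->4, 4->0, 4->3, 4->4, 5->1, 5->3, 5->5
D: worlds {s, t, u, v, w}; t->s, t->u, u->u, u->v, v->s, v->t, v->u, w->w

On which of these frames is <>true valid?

The schema corresponds to seriality: forall x exists y Rxy.
A: fails — world m has no successor.
B: satisfies the condition.
C: satisfies the condition.
D: fails — world s has no successor.
Valid on: B, C.

B, C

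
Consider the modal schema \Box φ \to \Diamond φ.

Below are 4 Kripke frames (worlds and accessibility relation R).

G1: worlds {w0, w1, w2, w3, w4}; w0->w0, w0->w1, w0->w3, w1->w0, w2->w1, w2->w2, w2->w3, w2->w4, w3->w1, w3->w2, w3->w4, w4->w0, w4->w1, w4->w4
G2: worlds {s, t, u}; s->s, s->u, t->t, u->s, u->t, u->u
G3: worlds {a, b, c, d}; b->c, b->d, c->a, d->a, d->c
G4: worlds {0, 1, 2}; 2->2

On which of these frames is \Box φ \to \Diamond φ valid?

The schema corresponds to seriality: \forall x \exists y Rxy.
G1: ✓.
G2: ✓.
G3: fails — world a has no successor.
G4: fails — world 0 has no successor.
Valid on: G1, G2.

G1, G2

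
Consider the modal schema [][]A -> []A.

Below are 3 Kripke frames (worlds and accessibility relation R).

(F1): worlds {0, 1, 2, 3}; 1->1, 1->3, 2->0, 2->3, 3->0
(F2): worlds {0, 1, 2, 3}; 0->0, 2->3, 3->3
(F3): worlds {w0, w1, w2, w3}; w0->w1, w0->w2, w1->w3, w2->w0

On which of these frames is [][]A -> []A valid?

This is the axiom for density; its first-order frame correspondent is forall x forall y (Rxy -> exists z (Rxz & Rzy)).
(F1): fails — R23 but no z with R2z and Rz3.
(F2): ✓.
(F3): fails — Rw0w1 but no z with Rw0z and Rzw1.

(F2)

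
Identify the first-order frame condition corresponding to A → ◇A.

Reflexivity

This is a form of the T axiom.
Its frame correspondent is reflexivity — ∀x Rxx.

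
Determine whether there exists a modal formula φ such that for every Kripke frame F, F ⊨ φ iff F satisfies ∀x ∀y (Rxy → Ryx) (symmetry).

Definable; p → □◇p defines it

Yes: it is symmetry, defined by the B schema p → □◇p.
Suppose p→□◇p is valid. Take Rxy and set V(p)={x}. Then p at x, so □◇p at x, so ◇p at y, so some z with Ryz has p; z=x, i.e. Ryx.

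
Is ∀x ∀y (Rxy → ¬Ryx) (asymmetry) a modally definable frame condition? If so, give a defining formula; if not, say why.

No

Modal frame validity is preserved under surjective bounded morphisms.
The 3-cycle (worlds a,b,c with a→b→c→a) is asymmetric. Mapping every world to a single reflexive point • is a surjective bounded morphism, and the reflexive point is not asymmetric (R•• but asymmetry requires ¬R••).
So no modal formula (or set of formulas) defines exactly the asymmetric frames.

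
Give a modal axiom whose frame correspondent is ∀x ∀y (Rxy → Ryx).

q → □◇q

This is symmetry; the standard corresponding axiom is B: q → □◇q.
Suppose q→□◇q is valid. Take Rxy and set V(q)={x}. Then q at x, so □◇q at x, so ◇q at y, so some z with Ryz has q; z=x, i.e. Ryx.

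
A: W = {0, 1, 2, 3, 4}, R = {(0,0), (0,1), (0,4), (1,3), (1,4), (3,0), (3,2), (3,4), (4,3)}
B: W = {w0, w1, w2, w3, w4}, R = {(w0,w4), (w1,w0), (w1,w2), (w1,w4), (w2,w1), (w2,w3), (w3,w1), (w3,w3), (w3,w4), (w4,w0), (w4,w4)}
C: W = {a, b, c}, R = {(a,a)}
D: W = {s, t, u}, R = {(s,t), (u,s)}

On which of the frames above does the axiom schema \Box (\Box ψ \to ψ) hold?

The schema corresponds to shift-reflexivity: \forall x \forall y (Rxy \to Ryy).
A: fails — R34 but not R44.
B: fails — Rw1w2 but not Rw2w2.
C: condition met.
D: fails — Rus but not Rss.
Valid on: C.

C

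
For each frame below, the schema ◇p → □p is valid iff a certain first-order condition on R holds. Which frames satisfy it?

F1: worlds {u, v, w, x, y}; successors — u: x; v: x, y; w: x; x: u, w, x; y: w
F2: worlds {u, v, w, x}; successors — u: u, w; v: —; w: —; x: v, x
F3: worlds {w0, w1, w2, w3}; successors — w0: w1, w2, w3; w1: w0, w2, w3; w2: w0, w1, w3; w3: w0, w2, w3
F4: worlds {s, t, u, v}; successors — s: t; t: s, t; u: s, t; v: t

none

Frame correspondent (Sahlqvist): ∀x ∀y ∀z (Rxy ∧ Rxz → y = z) — i.e. partial functionality.
F1: fails — v sees both x and y.
F2: fails — u sees both u and w.
F3: fails — w0 sees both w1 and w2.
F4: fails — t sees both s and t.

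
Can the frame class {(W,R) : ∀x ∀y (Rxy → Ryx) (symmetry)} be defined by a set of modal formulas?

Yes: it is symmetry, defined by the B schema r → □◇r.

Definable; r → □◇r defines it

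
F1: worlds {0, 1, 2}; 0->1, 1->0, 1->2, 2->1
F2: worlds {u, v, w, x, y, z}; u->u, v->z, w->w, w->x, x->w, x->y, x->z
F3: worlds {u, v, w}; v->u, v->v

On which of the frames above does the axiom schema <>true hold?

F1

Frame correspondent (Sahlqvist): forall x exists y Rxy — i.e. seriality.
F1: satisfies the condition.
F2: fails — world y has no successor.
F3: fails — world u has no successor.
Valid on: F1.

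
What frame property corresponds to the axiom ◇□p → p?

This is a form of the B axiom.
Its frame correspondent is symmetry — ∀x ∀y (Rxy → Ryx).

Symmetry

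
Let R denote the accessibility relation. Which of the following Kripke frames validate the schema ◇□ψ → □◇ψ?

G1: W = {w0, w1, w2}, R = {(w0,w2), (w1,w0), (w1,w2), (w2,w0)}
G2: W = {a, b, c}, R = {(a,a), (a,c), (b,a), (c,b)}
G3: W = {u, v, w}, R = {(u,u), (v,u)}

G3

The schema corresponds to convergence: ∀x ∀y ∀z (Rxy ∧ Rxz → ∃w (Ryw ∧ Rzw)).
G1: fails — Rw1w2 and Rw1w0 but w2 and w0 have no common successor.
G2: fails — Raa and Rac but a and c have no common successor.
G3: satisfies the condition.
Valid on: G3.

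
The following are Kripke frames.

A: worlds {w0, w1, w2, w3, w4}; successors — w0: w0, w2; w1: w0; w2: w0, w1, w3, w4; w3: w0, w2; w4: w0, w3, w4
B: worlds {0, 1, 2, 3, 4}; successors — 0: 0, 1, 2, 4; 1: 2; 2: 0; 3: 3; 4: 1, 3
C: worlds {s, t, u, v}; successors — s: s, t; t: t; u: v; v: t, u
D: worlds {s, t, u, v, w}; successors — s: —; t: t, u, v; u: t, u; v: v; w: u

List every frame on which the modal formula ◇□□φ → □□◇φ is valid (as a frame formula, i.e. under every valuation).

This is the axiom for a generalized confluence (Geach) condition; its first-order frame correspondent is ∀x ∀y ∀z ((xRy ∧ xR²z) → ∃w (yR²w ∧ zRw)).
A: holds.
B: fails — 0R1, 0R²1 but no w with 1R²w and 1Rw.
C: holds.
D: fails — tRv, tR²u but no w* with vR²w* and uRw*.
Valid on: A, C.

A, C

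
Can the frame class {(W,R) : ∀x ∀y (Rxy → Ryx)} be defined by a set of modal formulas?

Yes, by r → □◇r

The condition is symmetry. A defining modal formula is r → □◇r.
Suppose r→□◇r is valid. Take Rxy and set V(r)={x}. Then r at x, so □◇r at x, so ◇r at y, so some z with Ryz has r; z=x, i.e. Ryx.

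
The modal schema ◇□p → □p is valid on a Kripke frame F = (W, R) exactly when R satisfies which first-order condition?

Replacing p by ¬p and contraposing gives the equivalent schema ◇p → □◇p.
Suppose ◇p→□◇p is valid. Take Rxy, Rxz and set V(p)={y}. Then ◇p at x, so □◇p at x, so ◇p at z, so some w with Rzw has p; w=y, i.e. Rzy. By symmetry of the argument, Ryz.

the Euclidean property: ∀x ∀y ∀z (Rxy ∧ Rxz → Ryz)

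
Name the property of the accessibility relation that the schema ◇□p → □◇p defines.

convergence

This schema is the .2 axiom.
It corresponds to convergence: ∀x ∀y ∀z (Rxy ∧ Rxz → ∃w (Ryw ∧ Rzw)).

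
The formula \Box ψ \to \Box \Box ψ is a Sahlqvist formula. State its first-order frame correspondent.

transitivity: \forall x \forall y \forall z (Rxy \wedge Ryz \to Rxz)

Suppose □ψ→□□ψ is valid. Take Rxy, Ryz and set V(ψ)={w : Rxw}. Then □ψ at x, so □□ψ at x, so □ψ at y, so ψ at z, i.e. Rxz.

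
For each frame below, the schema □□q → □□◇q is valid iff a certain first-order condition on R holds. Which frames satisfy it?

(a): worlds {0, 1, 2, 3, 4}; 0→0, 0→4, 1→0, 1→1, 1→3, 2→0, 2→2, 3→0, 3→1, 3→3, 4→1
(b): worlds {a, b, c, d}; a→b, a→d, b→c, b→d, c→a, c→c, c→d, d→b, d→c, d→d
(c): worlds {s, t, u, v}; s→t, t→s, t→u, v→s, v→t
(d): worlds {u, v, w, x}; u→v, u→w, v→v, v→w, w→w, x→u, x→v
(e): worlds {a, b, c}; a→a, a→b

This is the axiom for a generalized confluence (Geach) condition; its first-order frame correspondent is ∀x ∀z (xR²z → ∃w (xR²w ∧ zRw)).
(a): fails — 2R²4 but no w with 2R²w and 4Rw.
(b): satisfies the condition.
(c): fails — sR²s but no w with sR²w and sRw.
(d): satisfies the condition.
(e): fails — aR²b but no w with aR²w and bRw.
Valid on: (b), (d).

(b), (d)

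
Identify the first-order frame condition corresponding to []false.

□⊥ is valid iff no world has any successor (otherwise □⊥ fails at any world with one).

emptiness of R: forall x forall y ~Rxy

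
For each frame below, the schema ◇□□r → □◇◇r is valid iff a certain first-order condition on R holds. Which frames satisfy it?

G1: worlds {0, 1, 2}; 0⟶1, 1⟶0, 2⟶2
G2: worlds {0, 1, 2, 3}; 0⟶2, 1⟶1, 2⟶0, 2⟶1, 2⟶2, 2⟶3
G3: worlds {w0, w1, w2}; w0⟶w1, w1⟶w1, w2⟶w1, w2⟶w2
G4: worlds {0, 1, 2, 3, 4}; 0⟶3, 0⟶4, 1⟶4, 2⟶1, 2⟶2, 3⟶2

This is the axiom for a generalized confluence (Geach) condition; its first-order frame correspondent is ∀x ∀y ∀z ((xRy ∧ xRz) → ∃w (yR²w ∧ zR²w)).
G1: ✓.
G2: fails — 2R0, 2R3 but no w with 0R²w and 3R²w.
G3: ✓.
G4: fails — 0R3, 0R4 but no w with 3R²w and 4R²w.

G1, G3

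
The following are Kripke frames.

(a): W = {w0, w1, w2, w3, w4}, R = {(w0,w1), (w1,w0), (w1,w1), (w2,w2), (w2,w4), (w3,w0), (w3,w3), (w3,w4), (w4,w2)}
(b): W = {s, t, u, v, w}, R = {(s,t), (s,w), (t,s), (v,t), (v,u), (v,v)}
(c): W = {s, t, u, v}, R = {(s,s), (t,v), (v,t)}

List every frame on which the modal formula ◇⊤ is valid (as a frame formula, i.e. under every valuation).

The schema corresponds to seriality: ∀x ∃y Rxy.
(a): condition met.
(b): fails — world u has no successor.
(c): fails — world u has no successor.
Valid on: (a).

(a)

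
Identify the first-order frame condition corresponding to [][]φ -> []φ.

This is the C4 axiom.
It corresponds to density: forall x forall y (Rxy -> exists z (Rxz & Rzy)).

density: forall x forall y (Rxy -> exists z (Rxz & Rzy))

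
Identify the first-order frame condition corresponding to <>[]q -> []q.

Equivalently (dual form): ◇q → □◇q.
Suppose ◇q→□◇q is valid. Take Rxy, Rxz and set V(q)={y}. Then ◇q at x, so □◇q at x, so ◇q at z, so some w with Rzw has q; w=y, i.e. Rzy. By symmetry of the argument, Ryz.

The Euclidean property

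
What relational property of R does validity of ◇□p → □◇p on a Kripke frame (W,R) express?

Suppose ◇□p→□◇p is valid. Take Rxy, Rxz and set V(p)={w : Ryw}. Then □p at y so ◇□p at x, so □◇p at x, so ◇p at z, giving w with Rzw and Ryw.
Conversely, any frame satisfying ∀x ∀y ∀z (Rxy ∧ Rxz → ∃w (Ryw ∧ Rzw)) validates the schema.
Frame condition: ∀x ∀y ∀z (Rxy ∧ Rxz → ∃w (Ryw ∧ Rzw)).

Convergence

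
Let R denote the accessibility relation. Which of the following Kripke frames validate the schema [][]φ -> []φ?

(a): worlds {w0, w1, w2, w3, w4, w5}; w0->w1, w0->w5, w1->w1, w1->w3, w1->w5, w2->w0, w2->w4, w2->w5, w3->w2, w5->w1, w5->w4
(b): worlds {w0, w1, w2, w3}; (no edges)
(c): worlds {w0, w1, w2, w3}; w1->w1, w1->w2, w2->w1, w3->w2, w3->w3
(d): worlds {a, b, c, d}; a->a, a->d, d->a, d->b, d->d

This is the axiom for density; its first-order frame correspondent is forall x forall y (Rxy -> exists z (Rxz & Rzy)).
(a): fails — Rw3w2 but no z with Rw3z and Rzw2.
(b): ✓.
(c): ✓.
(d): ✓.
Valid on: (b), (c), (d).

(b), (c), (d)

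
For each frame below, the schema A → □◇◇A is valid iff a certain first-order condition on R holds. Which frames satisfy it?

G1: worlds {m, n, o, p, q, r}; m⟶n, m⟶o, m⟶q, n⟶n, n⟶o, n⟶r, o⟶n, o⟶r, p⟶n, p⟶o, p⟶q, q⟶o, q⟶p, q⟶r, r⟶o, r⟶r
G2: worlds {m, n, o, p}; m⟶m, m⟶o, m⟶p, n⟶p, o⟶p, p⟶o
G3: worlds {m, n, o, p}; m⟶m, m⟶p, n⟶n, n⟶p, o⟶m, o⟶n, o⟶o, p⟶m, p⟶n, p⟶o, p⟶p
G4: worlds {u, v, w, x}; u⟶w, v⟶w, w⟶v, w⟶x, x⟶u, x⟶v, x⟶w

G3

Frame correspondent (Sahlqvist): ∀x ∀z (xRz → ∃w (x = w ∧ zR²w)) — i.e. a generalized confluence (Geach) condition.
G1: fails — mRn but no w with m=w and nR²w.
G2: fails — mRo but no w with m=w and oR²w.
G3: holds.
G4: fails — wRv but no t with w=t and vR²t.
Valid on: G3.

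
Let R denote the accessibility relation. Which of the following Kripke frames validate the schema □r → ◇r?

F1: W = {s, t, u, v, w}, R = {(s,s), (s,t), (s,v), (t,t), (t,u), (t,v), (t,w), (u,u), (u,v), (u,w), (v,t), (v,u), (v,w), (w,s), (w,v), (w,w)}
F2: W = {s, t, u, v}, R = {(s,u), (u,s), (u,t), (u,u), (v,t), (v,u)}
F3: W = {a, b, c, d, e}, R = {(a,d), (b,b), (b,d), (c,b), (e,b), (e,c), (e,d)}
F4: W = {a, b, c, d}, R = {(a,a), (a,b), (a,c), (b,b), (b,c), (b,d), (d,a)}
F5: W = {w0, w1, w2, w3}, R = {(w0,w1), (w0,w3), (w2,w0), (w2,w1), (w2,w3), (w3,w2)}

Frame correspondent (Sahlqvist): ∀x ∃y Rxy — i.e. seriality.
F1: ✓.
F2: fails — world t has no successor.
F3: fails — world d has no successor.
F4: fails — world c has no successor.
F5: fails — world w1 has no successor.
Valid on: F1.

F1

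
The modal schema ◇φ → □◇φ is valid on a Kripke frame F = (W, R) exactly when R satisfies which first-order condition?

The Euclidean property

Suppose ◇φ→□◇φ is valid. Take Rxy, Rxz and set V(φ)={y}. Then ◇φ at x, so □◇φ at x, so ◇φ at z, so some w with Rzw has φ; w=y, i.e. Rzy. By symmetry of the argument, Ryz.
The converse is a direct semantic check.
So the correspondent is the Euclidean property.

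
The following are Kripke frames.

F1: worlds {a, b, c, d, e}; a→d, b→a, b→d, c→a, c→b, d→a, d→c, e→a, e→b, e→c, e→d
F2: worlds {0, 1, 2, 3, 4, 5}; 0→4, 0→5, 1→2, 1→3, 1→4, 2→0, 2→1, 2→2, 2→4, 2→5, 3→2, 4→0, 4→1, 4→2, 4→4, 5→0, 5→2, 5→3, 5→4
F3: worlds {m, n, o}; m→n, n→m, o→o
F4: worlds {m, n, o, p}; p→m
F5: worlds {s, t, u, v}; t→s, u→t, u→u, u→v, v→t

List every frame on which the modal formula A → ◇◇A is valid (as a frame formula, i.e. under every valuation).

F3

The schema corresponds to a generalized confluence (Geach) condition: ∀x ∃w (x = w ∧ xR²w).
F1: fails — at b but no w with b=w and bR²w.
F2: fails — at 3 but no w with 3=w and 3R²w.
F3: condition met.
F4: fails — at m but no w with m=w and mR²w.
F5: fails — at s but no w with s=w and sR²w.
Valid on: F3.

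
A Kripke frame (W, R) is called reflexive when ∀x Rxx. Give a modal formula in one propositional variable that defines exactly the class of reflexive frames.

□r → r

This is reflexivity; the standard corresponding axiom is T: □r → r.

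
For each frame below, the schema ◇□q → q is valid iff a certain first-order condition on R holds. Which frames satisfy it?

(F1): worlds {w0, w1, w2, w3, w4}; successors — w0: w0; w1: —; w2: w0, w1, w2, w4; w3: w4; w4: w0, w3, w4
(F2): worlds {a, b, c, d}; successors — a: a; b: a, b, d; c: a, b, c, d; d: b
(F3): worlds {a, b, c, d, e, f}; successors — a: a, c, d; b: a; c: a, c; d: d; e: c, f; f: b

none

The schema corresponds to symmetry: ∀x ∀y (Rxy → Ryx).
(F1): fails — Rw2w4 but not Rw4w2.
(F2): fails — Rcd but not Rdc.
(F3): fails — Rec but not Rce.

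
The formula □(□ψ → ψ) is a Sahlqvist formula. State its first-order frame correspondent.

This schema is the T□ axiom.
Its frame correspondent is shift-reflexivity — ∀x ∀y (Rxy → Ryy).

Shift-reflexivity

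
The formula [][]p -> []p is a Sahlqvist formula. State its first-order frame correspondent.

This is the C4 axiom.
It corresponds to density: forall x forall y (Rxy -> exists z (Rxz & Rzy)).

Density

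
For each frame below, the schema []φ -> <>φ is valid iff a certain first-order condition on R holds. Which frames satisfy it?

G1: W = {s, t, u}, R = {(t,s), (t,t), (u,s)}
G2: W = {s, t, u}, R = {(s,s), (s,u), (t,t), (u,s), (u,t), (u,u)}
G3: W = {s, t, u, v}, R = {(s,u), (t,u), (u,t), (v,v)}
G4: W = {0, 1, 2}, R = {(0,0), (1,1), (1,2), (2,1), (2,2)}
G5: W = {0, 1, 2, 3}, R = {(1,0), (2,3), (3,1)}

G2, G3, G4

The schema corresponds to seriality: forall x exists y Rxy.
G1: fails — world s has no successor.
G2: holds.
G3: holds.
G4: holds.
G5: fails — world 0 has no successor.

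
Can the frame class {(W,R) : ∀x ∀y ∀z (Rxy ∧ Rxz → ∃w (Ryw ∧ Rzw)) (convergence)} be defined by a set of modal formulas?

Yes, by ◇□r → □◇r

The condition is convergence. A defining modal formula is ◇□r → □◇r.
Suppose ◇□r→□◇r is valid. Take Rxy, Rxz and set V(r)={w : Ryw}. Then □r at y so ◇□r at x, so □◇r at x, so ◇r at z, giving w with Rzw and Ryw.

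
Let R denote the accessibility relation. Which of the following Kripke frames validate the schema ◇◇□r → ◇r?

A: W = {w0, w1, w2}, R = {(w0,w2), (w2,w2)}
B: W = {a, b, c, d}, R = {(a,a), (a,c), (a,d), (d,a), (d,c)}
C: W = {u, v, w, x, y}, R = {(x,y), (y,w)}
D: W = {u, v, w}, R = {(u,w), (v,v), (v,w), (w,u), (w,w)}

A, D

Frame correspondent (Sahlqvist): ∀x ∀y (xR²y → ∃w (yRw ∧ xRw)) — i.e. a generalized confluence (Geach) condition.
A: condition met.
B: fails — aR²c but no w with cRw and aRw.
C: fails — xR²w but no t with wRt and xRt.
D: condition met.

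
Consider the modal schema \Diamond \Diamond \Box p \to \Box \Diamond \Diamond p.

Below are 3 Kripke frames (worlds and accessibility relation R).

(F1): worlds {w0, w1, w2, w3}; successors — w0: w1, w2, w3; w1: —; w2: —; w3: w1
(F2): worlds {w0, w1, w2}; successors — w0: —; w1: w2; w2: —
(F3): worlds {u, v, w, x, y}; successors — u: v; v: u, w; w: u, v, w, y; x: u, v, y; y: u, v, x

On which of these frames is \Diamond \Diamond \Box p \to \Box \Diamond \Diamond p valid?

This is the axiom for a generalized confluence (Geach) condition; its first-order frame correspondent is \forall x \forall y \forall z ((x R^2 y \wedge xRz) \to \exists w (yRw \wedge z R^2 w)).
(F1): fails — w0R²w1, w0Rw1 but no w with w1Rw and w1R²w.
(F2): holds.
(F3): fails — vR²u, vRu but no t with uRt and uR²t.

(F2)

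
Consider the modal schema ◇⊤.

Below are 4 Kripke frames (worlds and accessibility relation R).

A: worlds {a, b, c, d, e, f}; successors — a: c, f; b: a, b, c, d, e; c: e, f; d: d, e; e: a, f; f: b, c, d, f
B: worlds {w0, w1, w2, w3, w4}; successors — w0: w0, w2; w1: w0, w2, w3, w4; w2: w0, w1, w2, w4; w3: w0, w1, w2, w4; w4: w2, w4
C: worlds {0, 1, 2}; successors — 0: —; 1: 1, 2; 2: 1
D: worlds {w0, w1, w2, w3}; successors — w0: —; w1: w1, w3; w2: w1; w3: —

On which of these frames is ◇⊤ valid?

This is the axiom for seriality; its first-order frame correspondent is ∀x ∃y Rxy.
A: condition met.
B: condition met.
C: fails — world 0 has no successor.
D: fails — world w0 has no successor.

A, B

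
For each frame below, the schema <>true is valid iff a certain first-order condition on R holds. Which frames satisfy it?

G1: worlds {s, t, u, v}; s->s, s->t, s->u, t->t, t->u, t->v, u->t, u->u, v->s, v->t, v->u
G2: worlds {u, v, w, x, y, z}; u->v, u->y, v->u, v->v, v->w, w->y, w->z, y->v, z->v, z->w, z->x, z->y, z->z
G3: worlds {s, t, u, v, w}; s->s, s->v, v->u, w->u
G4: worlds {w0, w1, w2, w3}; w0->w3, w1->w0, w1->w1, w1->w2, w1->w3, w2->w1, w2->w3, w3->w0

G1, G4

The schema corresponds to seriality: forall x exists y Rxy.
G1: ✓.
G2: fails — world x has no successor.
G3: fails — world t has no successor.
G4: ✓.
Valid on: G1, G4.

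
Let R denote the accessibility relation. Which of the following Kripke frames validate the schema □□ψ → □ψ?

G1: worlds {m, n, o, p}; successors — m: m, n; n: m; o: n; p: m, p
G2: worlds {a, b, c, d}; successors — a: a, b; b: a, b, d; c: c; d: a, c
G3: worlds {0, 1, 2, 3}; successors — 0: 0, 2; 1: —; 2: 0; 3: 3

G2, G3

The schema corresponds to density: ∀x ∀y (Rxy → ∃z (Rxz ∧ Rzy)).
G1: fails — Ron but no z with Roz and Rzn.
G2: satisfies the condition.
G3: satisfies the condition.
Valid on: G2, G3.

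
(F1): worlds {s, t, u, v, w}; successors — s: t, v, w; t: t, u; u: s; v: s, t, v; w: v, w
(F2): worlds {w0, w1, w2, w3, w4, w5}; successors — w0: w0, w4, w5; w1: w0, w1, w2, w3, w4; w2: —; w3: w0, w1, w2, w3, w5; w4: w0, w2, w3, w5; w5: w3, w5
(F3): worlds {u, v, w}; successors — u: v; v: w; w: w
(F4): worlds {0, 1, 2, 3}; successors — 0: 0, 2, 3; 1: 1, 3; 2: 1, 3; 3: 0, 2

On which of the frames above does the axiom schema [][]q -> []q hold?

(F2), (F4)

This is the axiom for density; its first-order frame correspondent is forall x forall y (Rxy -> exists z (Rxz & Rzy)).
(F1): fails — Rus but no z with Ruz and Rzs.
(F2): ✓.
(F3): fails — Ruv but no z with Ruz and Rzv.
(F4): ✓.
Valid on: (F2), (F4).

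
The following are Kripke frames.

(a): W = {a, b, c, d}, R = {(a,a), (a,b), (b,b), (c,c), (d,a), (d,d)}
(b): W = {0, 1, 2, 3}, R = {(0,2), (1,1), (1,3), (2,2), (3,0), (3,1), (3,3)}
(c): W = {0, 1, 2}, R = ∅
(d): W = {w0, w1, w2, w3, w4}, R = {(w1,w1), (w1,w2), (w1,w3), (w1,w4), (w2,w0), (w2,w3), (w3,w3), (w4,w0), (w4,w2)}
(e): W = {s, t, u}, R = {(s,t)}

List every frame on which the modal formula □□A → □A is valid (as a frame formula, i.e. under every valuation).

(a), (b), (c)

This is the axiom for density; its first-order frame correspondent is ∀x ∀y (Rxy → ∃z (Rxz ∧ Rzy)).
(a): holds.
(b): holds.
(c): holds.
(d): fails — Rw4w2 but no z with Rw4z and Rzw2.
(e): fails — Rst but no z with Rsz and Rzt.
Valid on: (a), (b), (c).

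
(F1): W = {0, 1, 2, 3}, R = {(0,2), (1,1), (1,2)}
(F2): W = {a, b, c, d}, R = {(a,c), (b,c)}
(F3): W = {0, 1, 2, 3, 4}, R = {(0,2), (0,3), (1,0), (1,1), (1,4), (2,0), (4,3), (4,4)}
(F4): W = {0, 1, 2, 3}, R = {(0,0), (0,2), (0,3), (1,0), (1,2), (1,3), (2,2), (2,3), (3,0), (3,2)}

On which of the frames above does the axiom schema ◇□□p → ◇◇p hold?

Frame correspondent (Sahlqvist): ∀x ∀y (xRy → ∃w (yR²w ∧ xR²w)) — i.e. a generalized confluence (Geach) condition.
(F1): fails — 0R2 but no w with 2R²w and 0R²w.
(F2): fails — aRc but no w with cR²w and aR²w.
(F3): fails — 0R2 but no w with 2R²w and 0R²w.
(F4): satisfies the condition.

(F4)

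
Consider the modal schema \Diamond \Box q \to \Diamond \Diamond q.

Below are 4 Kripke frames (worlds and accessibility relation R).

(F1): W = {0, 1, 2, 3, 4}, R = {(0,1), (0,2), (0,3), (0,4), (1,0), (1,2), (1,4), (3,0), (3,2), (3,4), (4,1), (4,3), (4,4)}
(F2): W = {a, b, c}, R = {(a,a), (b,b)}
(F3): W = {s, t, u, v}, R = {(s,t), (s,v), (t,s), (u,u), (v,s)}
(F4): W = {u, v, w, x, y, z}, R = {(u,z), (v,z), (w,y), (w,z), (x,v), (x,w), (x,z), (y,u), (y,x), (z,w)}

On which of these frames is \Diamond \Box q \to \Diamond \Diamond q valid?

This is the axiom for a generalized confluence (Geach) condition; its first-order frame correspondent is \forall x \forall y (xRy \to \exists w (yRw \wedge x R^2 w)).
(F1): fails — 0R2 but no w with 2Rw and 0R²w.
(F2): ✓.
(F3): ✓.
(F4): ✓.

(F2), (F3), (F4)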